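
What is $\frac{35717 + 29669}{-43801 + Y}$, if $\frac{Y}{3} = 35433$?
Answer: $\frac{32693}{31249} \approx 1.0462$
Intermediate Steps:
$Y = 106299$ ($Y = 3 \cdot 35433 = 106299$)
$\frac{35717 + 29669}{-43801 + Y} = \frac{35717 + 29669}{-43801 + 106299} = \frac{65386}{62498} = 65386 \cdot \frac{1}{62498} = \frac{32693}{31249}$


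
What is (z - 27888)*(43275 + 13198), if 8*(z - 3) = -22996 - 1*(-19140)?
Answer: -1601969591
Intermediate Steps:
z = -479 (z = 3 + (-22996 - 1*(-19140))/8 = 3 + (-22996 + 19140)/8 = 3 + (⅛)*(-3856) = 3 - 482 = -479)
(z - 27888)*(43275 + 13198) = (-479 - 27888)*(43275 + 13198) = -28367*56473 = -1601969591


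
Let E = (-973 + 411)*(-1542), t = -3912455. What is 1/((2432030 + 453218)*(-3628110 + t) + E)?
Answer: -1/21756399218516 ≈ -4.5964e-14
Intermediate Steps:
E = 866604 (E = -562*(-1542) = 866604)
1/((2432030 + 453218)*(-3628110 + t) + E) = 1/((2432030 + 453218)*(-3628110 - 3912455) + 866604) = 1/(2885248*(-7540565) + 866604) = 1/(-21756400085120 + 866604) = 1/(-21756399218516) = -1/21756399218516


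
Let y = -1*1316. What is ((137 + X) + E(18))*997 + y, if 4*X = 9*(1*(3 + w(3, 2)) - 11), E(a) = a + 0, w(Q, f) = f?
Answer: 279519/2 ≈ 1.3976e+5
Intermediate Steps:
y = -1316
E(a) = a
X = -27/2 (X = (9*(1*(3 + 2) - 11))/4 = (9*(1*5 - 11))/4 = (9*(5 - 11))/4 = (9*(-6))/4 = (¼)*(-54) = -27/2 ≈ -13.500)
((137 + X) + E(18))*997 + y = ((137 - 27/2) + 18)*997 - 1316 = (247/2 + 18)*997 - 1316 = (283/2)*997 - 1316 = 282151/2 - 1316 = 279519/2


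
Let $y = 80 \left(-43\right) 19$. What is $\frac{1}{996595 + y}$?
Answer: $\frac{1}{931235} \approx 1.0738 \cdot 10^{-6}$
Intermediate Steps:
$y = -65360$ ($y = \left(-3440\right) 19 = -65360$)
$\frac{1}{996595 + y} = \frac{1}{996595 - 65360} = \frac{1}{931235}$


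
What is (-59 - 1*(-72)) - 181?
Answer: -168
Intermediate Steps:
(-59 - 1*(-72)) - 181 = (-59 + 72) - 181 = 13 - 181 = -168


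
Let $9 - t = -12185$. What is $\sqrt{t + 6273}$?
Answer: $\sqrt{18467} \approx 135.89$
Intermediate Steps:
$t = 12194$ ($t = 9 - -12185 = 9 + 12185 = 12194$)
$\sqrt{t + 6273} = \sqrt{12194 + 6273} = \sqrt{18467}$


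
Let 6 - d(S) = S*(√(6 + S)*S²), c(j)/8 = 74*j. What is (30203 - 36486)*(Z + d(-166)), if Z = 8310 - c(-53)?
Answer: -249384836 - 114961207072*I*√10 ≈ -2.4938e+8 - 3.6354e+11*I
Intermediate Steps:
c(j) = 592*j (c(j) = 8*(74*j) = 592*j)
Z = 39686 (Z = 8310 - 592*(-53) = 8310 - 1*(-31376) = 8310 + 31376 = 39686)
d(S) = 6 - S³*√(6 + S) (d(S) = 6 - S*√(6 + S)*S² = 6 - S*S²*√(6 + S) = 6 - S³*√(6 + S))
(30203 - 36486)*(Z + d(-166)) = (30203 - 36486)*(39686 + (6 - 1*(-166)³*√(6 - 166))) = -6283*(39686 + (6 - 1*(-4574296)*√(-160))) = -6283*(39686 + (6 - 1*(-4574296)*4*I*√10)) = -6283*(39686 + (6 + 18297184*I*√10)) = -6283*(39692 + 18297184*I*√10) = -249384836 - 114961207072*I*√10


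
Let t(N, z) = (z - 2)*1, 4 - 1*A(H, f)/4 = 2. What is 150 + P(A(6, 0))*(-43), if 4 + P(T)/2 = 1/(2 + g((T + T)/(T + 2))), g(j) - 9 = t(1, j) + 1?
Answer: 14111/29 ≈ 486.59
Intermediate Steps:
A(H, f) = 8 (A(H, f) = 16 - 4*2 = 16 - 8 = 8)
t(N, z) = -2 + z (t(N, z) = (-2 + z)*1 = -2 + z)
g(j) = 8 + j (g(j) = 9 + ((-2 + j) + 1) = 9 + (-1 + j) = 8 + j)
P(T) = -8 + 2/(10 + 2*T/(2 + T)) (P(T) = -8 + 2/(2 + (8 + (T + T)/(T + 2))) = -8 + 2/(2 + (8 + (2*T)/(2 + T))) = -8 + 2/(2 + (8 + 2*T/(2 + T))) = -8 + 2/(10 + 2*T/(2 + T)))
150 + P(A(6, 0))*(-43) = 150 + ((-78 - 47*8)/(2*(5 + 3*8)))*(-43) = 150 + ((-78 - 376)/(2*(5 + 24)))*(-43) = 150 + ((1/2)*(-454)/29)*(-43) = 150 + ((1/2)*(1/29)*(-454))*(-43) = 150 - 227/29*(-43) = 150 + 9761/29 = 14111/29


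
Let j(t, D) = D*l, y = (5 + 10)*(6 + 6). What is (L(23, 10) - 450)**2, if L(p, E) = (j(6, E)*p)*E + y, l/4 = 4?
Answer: 1334440900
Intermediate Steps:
l = 16 (l = 4*4 = 16)
y = 180 (y = 15*12 = 180)
j(t, D) = 16*D (j(t, D) = D*16 = 16*D)
L(p, E) = 180 + 16*p*E**2 (L(p, E) = ((16*E)*p)*E + 180 = (16*E*p)*E + 180 = 16*p*E**2 + 180 = 180 + 16*p*E**2)
(L(23, 10) - 450)**2 = ((180 + 16*23*10**2) - 450)**2 = ((180 + 16*23*100) - 450)**2 = ((180 + 36800) - 450)**2 = (36980 - 450)**2 = 36530**2 = 1334440900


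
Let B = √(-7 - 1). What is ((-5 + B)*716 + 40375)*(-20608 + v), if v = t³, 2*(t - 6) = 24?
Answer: -543682920 - 21159232*I*√2 ≈ -5.4368e+8 - 2.9924e+7*I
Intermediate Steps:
B = 2*I*√2 (B = √(-8) = 2*I*√2 ≈ 2.8284*I)
t = 18 (t = 6 + (½)*24 = 6 + 12 = 18)
v = 5832 (v = 18³ = 5832)
((-5 + B)*716 + 40375)*(-20608 + v) = ((-5 + 2*I*√2)*716 + 40375)*(-20608 + 5832) = ((-3580 + 1432*I*√2) + 40375)*(-14776) = (36795 + 1432*I*√2)*(-14776) = -543682920 - 21159232*I*√2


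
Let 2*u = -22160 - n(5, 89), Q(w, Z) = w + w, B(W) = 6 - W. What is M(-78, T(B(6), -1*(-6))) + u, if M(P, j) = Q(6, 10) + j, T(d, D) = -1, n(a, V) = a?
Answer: -22143/2 ≈ -11072.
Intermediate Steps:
Q(w, Z) = 2*w
u = -22165/2 (u = (-22160 - 1*5)/2 = (-22160 - 5)/2 = (½)*(-22165) = -22165/2 ≈ -11083.)
M(P, j) = 12 + j (M(P, j) = 2*6 + j = 12 + j)
M(-78, T(B(6), -1*(-6))) + u = (12 - 1) - 22165/2 = 11 - 22165/2 = -22143/2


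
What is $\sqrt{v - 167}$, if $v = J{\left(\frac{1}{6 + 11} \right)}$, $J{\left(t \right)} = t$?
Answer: $\frac{i \sqrt{48246}}{17} \approx 12.921 i$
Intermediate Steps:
$v = \frac{1}{17}$ ($v = \frac{1}{6 + 11} = \frac{1}{17} \approx 0.058824$)
$\sqrt{v - 167} = \sqrt{\frac{1}{17} - 167} = \sqrt{- \frac{2838}{17}} = \frac{i \sqrt{48246}}{17}$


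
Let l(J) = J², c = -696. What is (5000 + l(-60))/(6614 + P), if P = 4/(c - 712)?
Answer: 3027200/2328127 ≈ 1.3003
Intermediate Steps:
P = -1/352 (P = 4/(-696 - 712) = 4/(-1408) = 4*(-1/1408) = -1/352 ≈ -0.0028409)
(5000 + l(-60))/(6614 + P) = (5000 + (-60)²)/(6614 - 1/352) = (5000 + 3600)/(2328127/352) = 8600*(352/2328127) = 3027200/2328127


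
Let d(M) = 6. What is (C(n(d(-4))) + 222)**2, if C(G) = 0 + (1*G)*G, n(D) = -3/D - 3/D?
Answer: 49729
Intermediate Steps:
n(D) = -6/D
C(G) = G**2 (C(G) = 0 + G*G = 0 + G**2 = G**2)
(C(n(d(-4))) + 222)**2 = ((-6/6)**2 + 222)**2 = ((-6*1/6)**2 + 222)**2 = ((-1)**2 + 222)**2 = (1 + 222)**2 = 223**2 = 49729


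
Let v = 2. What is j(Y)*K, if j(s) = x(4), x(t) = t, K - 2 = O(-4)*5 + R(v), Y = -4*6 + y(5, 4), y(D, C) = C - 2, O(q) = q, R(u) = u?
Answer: -64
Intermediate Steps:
y(D, C) = -2 + C
Y = -22 (Y = -4*6 + (-2 + 4) = -24 + 2 = -22)
K = -16 (K = 2 + (-4*5 + 2) = 2 + (-20 + 2) = 2 - 18 = -16)
j(s) = 4
j(Y)*K = 4*(-16) = -64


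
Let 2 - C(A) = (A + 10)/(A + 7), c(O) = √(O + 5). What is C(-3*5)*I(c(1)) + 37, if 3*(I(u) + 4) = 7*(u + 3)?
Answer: 329/8 + 77*√6/24 ≈ 48.984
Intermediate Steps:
c(O) = √(5 + O)
C(A) = 2 - (10 + A)/(7 + A) (C(A) = 2 - (A + 10)/(A + 7) = 2 - (10 + A)/(7 + A))
I(u) = 3 + 7*u/3 (I(u) = -4 + (7*(u + 3))/3 = -4 + (7*(3 + u))/3 = -4 + (21 + 7*u)/3 = -4 + (7 + 7*u/3) = 3 + 7*u/3)
C(-3*5)*I(c(1)) + 37 = ((4 - 3*5)/(7 - 3*5))*(3 + 7*√(5 + 1)/3) + 37 = ((4 - 15)/(7 - 15))*(3 + 7*√6/3) + 37 = (-11/(-8))*(3 + 7*√6/3) + 37 = (-⅛*(-11))*(3 + 7*√6/3) + 37 = 11*(3 + 7*√6/3)/8 + 37 = (33/8 + 77*√6/24) + 37 = 329/8 + 77*√6/24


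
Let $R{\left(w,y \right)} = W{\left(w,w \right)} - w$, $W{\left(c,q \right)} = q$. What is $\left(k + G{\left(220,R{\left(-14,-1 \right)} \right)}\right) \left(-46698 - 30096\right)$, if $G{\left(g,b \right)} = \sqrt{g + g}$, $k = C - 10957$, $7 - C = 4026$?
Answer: $1150066944 - 153588 \sqrt{110} \approx 1.1485 \cdot 10^{9}$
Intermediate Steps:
$C = -4019$ ($C = 7 - 4026 = -4019$)
$R{\left(w,y \right)} = 0$ ($R{\left(w,y \right)} = w - w = 0$)
$k = -14976$ ($k = -4019 - 10957 = -14976$)
$G{\left(g,b \right)} = \sqrt{2} \sqrt{g}$ ($G{\left(g,b \right)} = \sqrt{2 g} = \sqrt{2} \sqrt{g}$)
$\left(k + G{\left(220,R{\left(-14,-1 \right)} \right)}\right) \left(-46698 - 30096\right) = \left(-14976 + \sqrt{2} \sqrt{220}\right) \left(-46698 - 30096\right) = \left(-14976 + \sqrt{2} \cdot 2 \sqrt{55}\right) \left(-76794\right) = \left(-14976 + 2 \sqrt{110}\right) \left(-76794\right) = 1150066944 - 153588 \sqrt{110}$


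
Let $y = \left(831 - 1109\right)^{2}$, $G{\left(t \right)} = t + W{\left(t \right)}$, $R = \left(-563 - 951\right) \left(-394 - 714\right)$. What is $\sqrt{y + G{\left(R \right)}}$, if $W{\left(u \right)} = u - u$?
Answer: $2 \sqrt{438699} \approx 1324.7$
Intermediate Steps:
$W{\left(u \right)} = 0$
$R = 1677512$ ($R = \left(-1514\right) \left(-1108\right) = 1677512$)
$G{\left(t \right)} = t$ ($G{\left(t \right)} = t + 0 = t$)
$y = 77284$ ($y = \left(-278\right)^{2} = 77284$)
$\sqrt{y + G{\left(R \right)}} = \sqrt{77284 + 1677512} = \sqrt{1754796} = 2 \sqrt{438699}$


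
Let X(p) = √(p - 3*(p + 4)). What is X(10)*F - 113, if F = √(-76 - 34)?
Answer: -113 - 8*√55 ≈ -172.33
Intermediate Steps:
F = I*√110 (F = √(-110) = I*√110 ≈ 10.488*I)
X(p) = √(-12 - 2*p) (X(p) = √(p - 3*(4 + p)) = √(p + (-12 - 3*p)) = √(-12 - 2*p))
X(10)*F - 113 = √(-12 - 2*10)*(I*√110) - 113 = √(-12 - 20)*(I*√110) - 113 = √(-32)*(I*√110) - 113 = (4*I*√2)*(I*√110) - 113 = -8*√55 - 113 = -113 - 8*√55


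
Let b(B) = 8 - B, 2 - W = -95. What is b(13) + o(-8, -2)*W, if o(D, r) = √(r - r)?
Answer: -5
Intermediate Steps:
o(D, r) = 0 (o(D, r) = √0 = 0)
W = 97 (W = 2 - 1*(-95) = 2 + 95 = 97)
b(13) + o(-8, -2)*W = (8 - 1*13) + 0*97 = (8 - 13) + 0 = -5 + 0 = -5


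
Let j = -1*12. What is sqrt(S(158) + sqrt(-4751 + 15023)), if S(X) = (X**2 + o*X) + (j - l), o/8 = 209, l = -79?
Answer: sqrt(289207 + 4*sqrt(642)) ≈ 537.87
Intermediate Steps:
o = 1672 (o = 8*209 = 1672)
j = -12
S(X) = 67 + X**2 + 1672*X (S(X) = (X**2 + 1672*X) + (-12 - 1*(-79)) = (X**2 + 1672*X) + (-12 + 79) = (X**2 + 1672*X) + 67 = 67 + X**2 + 1672*X)
sqrt(S(158) + sqrt(-4751 + 15023)) = sqrt((67 + 158**2 + 1672*158) + sqrt(-4751 + 15023)) = sqrt((67 + 24964 + 264176) + sqrt(10272)) = sqrt(289207 + 4*sqrt(642))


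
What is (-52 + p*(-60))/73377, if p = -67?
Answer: 128/2367 ≈ 0.054077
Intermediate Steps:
(-52 + p*(-60))/73377 = (-52 - 67*(-60))/73377 = (-52 + 4020)*(1/73377) = 3968*(1/73377) = 128/2367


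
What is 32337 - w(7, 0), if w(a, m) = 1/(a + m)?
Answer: 226358/7 ≈ 32337.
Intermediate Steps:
32337 - w(7, 0) = 32337 - 1/(7 + 0) = 32337 - 1/7 = 32337 - 1*⅐ = 32337 - ⅐ = 226358/7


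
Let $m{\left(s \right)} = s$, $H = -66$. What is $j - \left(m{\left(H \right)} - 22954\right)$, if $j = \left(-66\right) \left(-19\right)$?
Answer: $24274$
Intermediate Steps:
$j = 1254$
$j - \left(m{\left(H \right)} - 22954\right) = 1254 - \left(-66 - 22954\right) = 1254 - -23020 = 1254 + 23020 = 24274$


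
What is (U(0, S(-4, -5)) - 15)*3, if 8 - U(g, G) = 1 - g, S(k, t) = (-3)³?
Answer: -24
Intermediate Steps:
S(k, t) = -27
U(g, G) = 7 + g (U(g, G) = 8 - (1 - g) = 8 + (-1 + g) = 7 + g)
(U(0, S(-4, -5)) - 15)*3 = ((7 + 0) - 15)*3 = (7 - 15)*3 = -8*3 = -24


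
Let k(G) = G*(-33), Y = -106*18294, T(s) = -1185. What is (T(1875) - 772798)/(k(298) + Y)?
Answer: 773983/1948998 ≈ 0.39712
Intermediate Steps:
Y = -1939164
k(G) = -33*G
(T(1875) - 772798)/(k(298) + Y) = (-1185 - 772798)/(-33*298 - 1939164) = -773983/(-9834 - 1939164) = -773983/(-1948998) = -773983*(-1/1948998) = 773983/1948998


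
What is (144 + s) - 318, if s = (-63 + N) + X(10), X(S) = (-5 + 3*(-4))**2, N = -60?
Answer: -8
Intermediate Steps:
X(S) = 289 (X(S) = (-5 - 12)**2 = (-17)**2 = 289)
s = 166 (s = (-63 - 60) + 289 = -123 + 289 = 166)
(144 + s) - 318 = (144 + 166) - 318 = 310 - 318 = -8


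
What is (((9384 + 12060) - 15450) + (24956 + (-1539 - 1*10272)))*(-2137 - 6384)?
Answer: -163083419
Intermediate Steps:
(((9384 + 12060) - 15450) + (24956 + (-1539 - 1*10272)))*(-2137 - 6384) = ((21444 - 15450) + (24956 + (-1539 - 10272)))*(-8521) = (5994 + (24956 - 11811))*(-8521) = (5994 + 13145)*(-8521) = 19139*(-8521) = -163083419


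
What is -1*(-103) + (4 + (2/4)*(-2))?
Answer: 106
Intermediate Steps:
-1*(-103) + (4 + (2/4)*(-2)) = 103 + (4 + (2*(¼))*(-2)) = 103 + (4 + (½)*(-2)) = 103 + (4 - 1) = 103 + 3 = 106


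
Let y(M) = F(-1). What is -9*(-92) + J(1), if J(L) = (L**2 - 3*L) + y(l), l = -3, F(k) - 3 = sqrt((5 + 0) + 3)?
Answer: 829 + 2*sqrt(2) ≈ 831.83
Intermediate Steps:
F(k) = 3 + 2*sqrt(2) (F(k) = 3 + sqrt((5 + 0) + 3) = 3 + sqrt(5 + 3) = 3 + sqrt(8) = 3 + 2*sqrt(2))
y(M) = 3 + 2*sqrt(2)
J(L) = 3 + L**2 - 3*L + 2*sqrt(2) (J(L) = (L**2 - 3*L) + (3 + 2*sqrt(2)) = 3 + L**2 - 3*L + 2*sqrt(2))
-9*(-92) + J(1) = -9*(-92) + (3 + 1**2 - 3*1 + 2*sqrt(2)) = 828 + (3 + 1 - 3 + 2*sqrt(2)) = 828 + (1 + 2*sqrt(2)) = 829 + 2*sqrt(2)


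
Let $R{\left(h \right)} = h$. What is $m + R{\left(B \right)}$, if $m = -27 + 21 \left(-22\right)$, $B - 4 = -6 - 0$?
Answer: $-491$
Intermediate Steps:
$B = -2$ ($B = 4 - 6 = -2$)
$m = -489$ ($m = -27 - 462 = -489$)
$m + R{\left(B \right)} = -489 - 2 = -491$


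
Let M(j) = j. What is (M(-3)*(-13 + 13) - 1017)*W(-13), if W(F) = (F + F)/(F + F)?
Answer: -1017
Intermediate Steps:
W(F) = 1 (W(F) = (2*F)/((2*F)) = (2*F)*(1/(2*F)) = 1)
(M(-3)*(-13 + 13) - 1017)*W(-13) = (-3*(-13 + 13) - 1017)*1 = (-3*0 - 1017)*1 = (0 - 1017)*1 = -1017*1 = -1017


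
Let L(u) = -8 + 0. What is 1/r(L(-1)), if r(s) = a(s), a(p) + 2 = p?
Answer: -1/10 ≈ -0.10000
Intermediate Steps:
a(p) = -2 + p
L(u) = -8
r(s) = -2 + s
1/r(L(-1)) = 1/(-2 - 8) = 1/(-10) = -1/10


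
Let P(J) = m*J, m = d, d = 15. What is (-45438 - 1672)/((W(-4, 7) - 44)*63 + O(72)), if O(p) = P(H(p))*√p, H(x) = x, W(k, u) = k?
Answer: -164885/86616 - 117775*√2/28872 ≈ -7.6725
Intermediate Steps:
m = 15
P(J) = 15*J
O(p) = 15*p^(3/2) (O(p) = (15*p)*√p = 15*p^(3/2))
(-45438 - 1672)/((W(-4, 7) - 44)*63 + O(72)) = (-45438 - 1672)/((-4 - 44)*63 + 15*72^(3/2)) = -47110/(-48*63 + 15*(432*√2)) = -47110/(-3024 + 6480*√2)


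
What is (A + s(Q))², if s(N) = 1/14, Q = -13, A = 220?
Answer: 9492561/196 ≈ 48431.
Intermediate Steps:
s(N) = 1/14
(A + s(Q))² = (220 + 1/14)² = (3081/14)² = 9492561/196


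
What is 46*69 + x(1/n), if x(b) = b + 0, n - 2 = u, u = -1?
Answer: 3175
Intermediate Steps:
n = 1 (n = 2 - 1 = 1)
x(b) = b
46*69 + x(1/n) = 46*69 + 1/1 = 3174 + 1*1 = 3174 + 1 = 3175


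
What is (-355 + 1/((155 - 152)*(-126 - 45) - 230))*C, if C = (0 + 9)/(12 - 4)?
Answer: -1186947/2972 ≈ -399.38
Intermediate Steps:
C = 9/8 ≈ 1.1250
(-355 + 1/((155 - 152)*(-126 - 45) - 230))*C = (-355 + 1/((155 - 152)*(-126 - 45) - 230))*(9/8) = (-355 + 1/(3*(-171) - 230))*(9/8) = (-355 + 1/(-513 - 230))*(9/8) = (-355 + 1/(-743))*(9/8) = (-355 - 1/743)*(9/8) = -263766/743*9/8 = -1186947/2972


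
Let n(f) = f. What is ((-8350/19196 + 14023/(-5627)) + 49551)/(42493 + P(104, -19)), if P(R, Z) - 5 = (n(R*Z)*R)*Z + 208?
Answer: 2675989646767/213184593102772 ≈ 0.012552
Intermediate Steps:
P(R, Z) = 213 + R²*Z² (P(R, Z) = 5 + (((R*Z)*R)*Z + 208) = 5 + ((Z*R²)*Z + 208) = 5 + (R²*Z² + 208) = 5 + (208 + R²*Z²) = 213 + R²*Z²)
((-8350/19196 + 14023/(-5627)) + 49551)/(42493 + P(104, -19)) = ((-8350/19196 + 14023/(-5627)) + 49551)/(42493 + (213 + 104²*(-19)²)) = ((-8350*1/19196 + 14023*(-1/5627)) + 49551)/(42493 + (213 + 10816*361)) = ((-4175/9598 - 14023/5627) + 49551)/(42493 + (213 + 3904576)) = (-158085479/54007946 + 49551)/(42493 + 3904789) = (2675989646767/54007946)/3947282 = (2675989646767/54007946)*(1/3947282) = 2675989646767/213184593102772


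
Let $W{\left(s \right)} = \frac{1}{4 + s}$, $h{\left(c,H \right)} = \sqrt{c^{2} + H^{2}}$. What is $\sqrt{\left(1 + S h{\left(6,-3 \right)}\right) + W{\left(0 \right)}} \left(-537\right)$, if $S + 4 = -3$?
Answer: $- \frac{537 \sqrt{5 - 84 \sqrt{5}}}{2} \approx - 3630.5 i$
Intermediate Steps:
$S = -7$ ($S = -4 - 3 = -7$)
$h{\left(c,H \right)} = \sqrt{H^{2} + c^{2}}$
$\sqrt{\left(1 + S h{\left(6,-3 \right)}\right) + W{\left(0 \right)}} \left(-537\right) = \sqrt{\left(1 - 7 \sqrt{\left(-3\right)^{2} + 6^{2}}\right) + \frac{1}{4 + 0}} \left(-537\right) = \sqrt{\left(1 - 7 \sqrt{9 + 36}\right) + \frac{1}{4}} \left(-537\right) = \sqrt{\left(1 - 7 \sqrt{45}\right) + \frac{1}{4}} \left(-537\right) = \sqrt{\left(1 - 7 \cdot 3 \sqrt{5}\right) + \frac{1}{4}} \left(-537\right) = \sqrt{\left(1 - 21 \sqrt{5}\right) + \frac{1}{4}} \left(-537\right) = \sqrt{\frac{5}{4} - 21 \sqrt{5}} \left(-537\right) = - 537 \sqrt{\frac{5}{4} - 21 \sqrt{5}}$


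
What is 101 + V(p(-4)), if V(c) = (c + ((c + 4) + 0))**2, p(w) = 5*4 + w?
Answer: 1397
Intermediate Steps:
p(w) = 20 + w
V(c) = (4 + 2*c)**2 (V(c) = (c + ((4 + c) + 0))**2 = (c + (4 + c))**2 = (4 + 2*c)**2)
101 + V(p(-4)) = 101 + 4*(2 + (20 - 4))**2 = 101 + 4*(2 + 16)**2 = 101 + 4*18**2 = 101 + 4*324 = 101 + 1296 = 1397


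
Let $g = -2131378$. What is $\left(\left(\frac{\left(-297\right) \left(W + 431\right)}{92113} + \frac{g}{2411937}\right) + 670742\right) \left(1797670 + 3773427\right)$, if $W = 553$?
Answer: $\frac{118599386350691842864052}{31738678983} \approx 3.7367 \cdot 10^{12}$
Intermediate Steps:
$\left(\left(\frac{\left(-297\right) \left(W + 431\right)}{92113} + \frac{g}{2411937}\right) + 670742\right) \left(1797670 + 3773427\right) = \left(\left(\frac{\left(-297\right) \left(553 + 431\right)}{92113} - \frac{2131378}{2411937}\right) + 670742\right) \left(1797670 + 3773427\right) = \left(\left(\left(-297\right) 984 \cdot \frac{1}{92113} - \frac{2131378}{2411937}\right) + 670742\right) 5571097 = \left(\left(\left(-292248\right) \frac{1}{92113} - \frac{2131378}{2411937}\right) + 670742\right) 5571097 = \left(\left(- \frac{292248}{92113} - \frac{2131378}{2411937}\right) + 670742\right) 5571097 = \left(- \frac{901211386090}{222170752881} + 670742\right) 5571097 = \frac{149018353917521612}{222170752881} \cdot 5571097 = \frac{118599386350691842864052}{31738678983}$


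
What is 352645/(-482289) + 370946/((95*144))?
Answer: 29013165299/1099618920 ≈ 26.385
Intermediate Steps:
352645/(-482289) + 370946/((95*144)) = 352645*(-1/482289) + 370946/13680 = -352645/482289 + 370946*(1/13680) = -352645/482289 + 185473/6840 = 29013165299/1099618920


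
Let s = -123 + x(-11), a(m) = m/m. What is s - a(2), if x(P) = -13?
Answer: -137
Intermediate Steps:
a(m) = 1
s = -136 (s = -123 - 13 = -136)
s - a(2) = -136 - 1*1 = -136 - 1 = -137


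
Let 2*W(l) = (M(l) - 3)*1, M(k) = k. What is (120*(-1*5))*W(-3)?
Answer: 1800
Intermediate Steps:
W(l) = -3/2 + l/2 (W(l) = ((l - 3)*1)/2 = ((-3 + l)*1)/2 = (-3 + l)/2 = -3/2 + l/2)
(120*(-1*5))*W(-3) = (120*(-1*5))*(-3/2 + (½)*(-3)) = (120*(-5))*(-3/2 - 3/2) = -600*(-3) = 1800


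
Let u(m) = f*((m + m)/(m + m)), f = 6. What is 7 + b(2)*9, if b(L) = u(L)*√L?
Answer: 7 + 54*√2 ≈ 83.368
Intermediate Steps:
u(m) = 6 (u(m) = 6*((m + m)/(m + m)) = 6*((2*m)/((2*m))) = 6*((2*m)*(1/(2*m))) = 6*1 = 6)
b(L) = 6*√L
7 + b(2)*9 = 7 + (6*√2)*9 = 7 + 54*√2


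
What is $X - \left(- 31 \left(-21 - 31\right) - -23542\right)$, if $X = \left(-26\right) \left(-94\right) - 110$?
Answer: $-22820$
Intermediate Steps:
$X = 2334$ ($X = 2444 - 110 = 2334$)
$X - \left(- 31 \left(-21 - 31\right) - -23542\right) = 2334 - \left(- 31 \left(-21 - 31\right) - -23542\right) = 2334 - \left(\left(-31\right) \left(-52\right) + 23542\right) = 2334 - \left(1612 + 23542\right) = 2334 - 25154 = -22820$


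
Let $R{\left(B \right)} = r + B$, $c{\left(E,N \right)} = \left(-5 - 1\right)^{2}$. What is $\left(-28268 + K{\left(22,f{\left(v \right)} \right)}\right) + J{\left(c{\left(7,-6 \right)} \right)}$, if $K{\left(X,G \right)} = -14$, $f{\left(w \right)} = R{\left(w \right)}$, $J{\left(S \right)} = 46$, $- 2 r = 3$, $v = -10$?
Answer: $-28236$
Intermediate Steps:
$r = - \frac{3}{2}$ ($r = \left(- \frac{1}{2}\right) 3 = - \frac{3}{2} \approx -1.5$)
$c{\left(E,N \right)} = 36$ ($c{\left(E,N \right)} = \left(-6\right)^{2} = 36$)
$R{\left(B \right)} = - \frac{3}{2} + B$
$f{\left(w \right)} = - \frac{3}{2} + w$
$\left(-28268 + K{\left(22,f{\left(v \right)} \right)}\right) + J{\left(c{\left(7,-6 \right)} \right)} = \left(-28268 - 14\right) + 46 = -28282 + 46 = -28236$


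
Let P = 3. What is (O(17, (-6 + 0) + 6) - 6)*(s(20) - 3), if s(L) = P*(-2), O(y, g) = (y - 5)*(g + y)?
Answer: -1782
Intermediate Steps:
O(y, g) = (-5 + y)*(g + y)
s(L) = -6 (s(L) = 3*(-2) = -6)
(O(17, (-6 + 0) + 6) - 6)*(s(20) - 3) = ((17² - 5*((-6 + 0) + 6) - 5*17 + ((-6 + 0) + 6)*17) - 6)*(-6 - 3) = ((289 - 5*(-6 + 6) - 85 + (-6 + 6)*17) - 6)*(-9) = ((289 - 5*0 - 85 + 0*17) - 6)*(-9) = ((289 + 0 - 85 + 0) - 6)*(-9) = (204 - 6)*(-9) = 198*(-9) = -1782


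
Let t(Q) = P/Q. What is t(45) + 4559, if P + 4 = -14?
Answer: 22793/5 ≈ 4558.6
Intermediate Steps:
P = -18 (P = -4 - 14 = -18)
t(Q) = -18/Q
t(45) + 4559 = -18/45 + 4559 = -18*1/45 + 4559 = -⅖ + 4559 = 22793/5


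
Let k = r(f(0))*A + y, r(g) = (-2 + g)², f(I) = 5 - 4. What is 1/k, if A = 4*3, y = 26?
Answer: 1/38 ≈ 0.026316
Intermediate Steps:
f(I) = 1
A = 12
k = 38 (k = (-2 + 1)²*12 + 26 = (-1)²*12 + 26 = 1*12 + 26 = 12 + 26 = 38)
1/k = 1/38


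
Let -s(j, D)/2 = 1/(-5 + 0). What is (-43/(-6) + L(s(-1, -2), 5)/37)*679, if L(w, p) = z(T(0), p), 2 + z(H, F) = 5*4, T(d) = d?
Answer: 1153621/222 ≈ 5196.5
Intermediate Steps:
s(j, D) = 2/5 (s(j, D) = -2/(-5 + 0) = -2/(-5) = -2*(-1/5) = 2/5)
z(H, F) = 18 (z(H, F) = -2 + 5*4 = -2 + 20 = 18)
L(w, p) = 18
(-43/(-6) + L(s(-1, -2), 5)/37)*679 = (-43/(-6) + 18/37)*679 = (-43*(-1/6) + 18*(1/37))*679 = (43/6 + 18/37)*679 = (1699/222)*679 = 1153621/222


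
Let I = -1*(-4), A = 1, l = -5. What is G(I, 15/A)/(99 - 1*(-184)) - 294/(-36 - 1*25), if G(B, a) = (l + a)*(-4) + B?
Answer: 81006/17263 ≈ 4.6925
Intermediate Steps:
I = 4
G(B, a) = 20 + B - 4*a (G(B, a) = (-5 + a)*(-4) + B = (20 - 4*a) + B = 20 + B - 4*a)
G(I, 15/A)/(99 - 1*(-184)) - 294/(-36 - 1*25) = (20 + 4 - 60/1)/(99 - 1*(-184)) - 294/(-36 - 1*25) = (20 + 4 - 60)/(99 + 184) - 294/(-36 - 25) = (20 + 4 - 4*15)/283 - 294/(-61) = (20 + 4 - 60)*(1/283) - 294*(-1/61) = -36*1/283 + 294/61 = -36/283 + 294/61 = 81006/17263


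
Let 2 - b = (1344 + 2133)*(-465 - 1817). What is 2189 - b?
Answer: -7932327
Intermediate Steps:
b = 7934516 (b = 2 - (1344 + 2133)*(-465 - 1817) = 2 - 3477*(-2282) = 2 - 1*(-7934514) = 2 + 7934514 = 7934516)
2189 - b = 2189 - 1*7934516 = 2189 - 7934516 = -7932327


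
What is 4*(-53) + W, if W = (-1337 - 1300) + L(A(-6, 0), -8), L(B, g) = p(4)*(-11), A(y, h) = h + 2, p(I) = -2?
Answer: -2827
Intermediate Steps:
A(y, h) = 2 + h
L(B, g) = 22 (L(B, g) = -2*(-11) = 22)
W = -2615 (W = (-1337 - 1300) + 22 = -2637 + 22 = -2615)
4*(-53) + W = 4*(-53) - 2615 = -212 - 2615 = -2827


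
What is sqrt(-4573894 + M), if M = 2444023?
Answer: I*sqrt(2129871) ≈ 1459.4*I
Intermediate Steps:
sqrt(-4573894 + M) = sqrt(-4573894 + 2444023) = sqrt(-2129871) = I*sqrt(2129871)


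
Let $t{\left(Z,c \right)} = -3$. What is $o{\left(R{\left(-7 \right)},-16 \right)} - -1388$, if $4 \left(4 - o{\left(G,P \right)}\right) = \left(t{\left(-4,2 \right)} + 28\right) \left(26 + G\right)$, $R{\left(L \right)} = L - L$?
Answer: $\frac{2459}{2} \approx 1229.5$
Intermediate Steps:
$R{\left(L \right)} = 0$
$o{\left(G,P \right)} = - \frac{317}{2} - \frac{25 G}{4}$ ($o{\left(G,P \right)} = 4 - \frac{\left(-3 + 28\right) \left(26 + G\right)}{4} = 4 - \frac{25 \left(26 + G\right)}{4} = 4 - \frac{650 + 25 G}{4} = 4 - \left(\frac{325}{2} + \frac{25 G}{4}\right) = - \frac{317}{2} - \frac{25 G}{4}$)
$o{\left(R{\left(-7 \right)},-16 \right)} - -1388 = \left(- \frac{317}{2} - 0\right) - -1388 = \left(- \frac{317}{2} + 0\right) + 1388 = - \frac{317}{2} + 1388 = \frac{2459}{2}$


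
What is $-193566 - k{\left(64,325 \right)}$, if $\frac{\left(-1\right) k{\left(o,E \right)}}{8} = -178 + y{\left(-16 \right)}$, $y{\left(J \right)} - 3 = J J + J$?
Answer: $-193046$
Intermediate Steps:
$y{\left(J \right)} = 3 + J + J^{2}$ ($y{\left(J \right)} = 3 + \left(J J + J\right) = 3 + \left(J^{2} + J\right) = 3 + \left(J + J^{2}\right) = 3 + J + J^{2}$)
$k{\left(o,E \right)} = -520$ ($k{\left(o,E \right)} = - 8 \left(-178 + \left(3 - 16 + \left(-16\right)^{2}\right)\right) = - 8 \left(-178 + \left(3 - 16 + 256\right)\right) = - 8 \left(-178 + 243\right) = \left(-8\right) 65 = -520$)
$-193566 - k{\left(64,325 \right)} = -193566 - -520 = -193566 + 520 = -193046$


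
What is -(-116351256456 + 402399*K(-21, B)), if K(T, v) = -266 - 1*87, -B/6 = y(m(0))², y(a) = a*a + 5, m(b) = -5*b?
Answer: 116493303303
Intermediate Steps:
y(a) = 5 + a² (y(a) = a² + 5 = 5 + a²)
B = -150 (B = -6*(5 + (-5*0)²)² = -6*(5 + 0²)² = -6*(5 + 0)² = -6*5² = -6*25 = -150)
K(T, v) = -353 (K(T, v) = -266 - 87 = -353)
-(-116351256456 + 402399*K(-21, B)) = -402399/(1/(-289144 - 353)) = -402399/(1/(-289497)) = -402399/(-1/289497) = -402399*(-289497) = 116493303303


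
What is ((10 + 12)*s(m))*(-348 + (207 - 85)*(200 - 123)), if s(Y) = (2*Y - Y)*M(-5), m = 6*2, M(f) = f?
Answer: -11940720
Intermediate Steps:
m = 12
s(Y) = -5*Y (s(Y) = (2*Y - Y)*(-5) = Y*(-5) = -5*Y)
((10 + 12)*s(m))*(-348 + (207 - 85)*(200 - 123)) = ((10 + 12)*(-5*12))*(-348 + (207 - 85)*(200 - 123)) = (22*(-60))*(-348 + 122*77) = -1320*(-348 + 9394) = -1320*9046 = -11940720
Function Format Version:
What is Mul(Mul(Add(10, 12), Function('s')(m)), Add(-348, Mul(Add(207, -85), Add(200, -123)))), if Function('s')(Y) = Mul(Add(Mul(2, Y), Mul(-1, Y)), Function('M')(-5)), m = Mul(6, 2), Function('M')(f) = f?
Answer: -11940720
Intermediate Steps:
m = 12
Function('s')(Y) = Mul(-5, Y) (Function('s')(Y) = Mul(Add(Mul(2, Y), Mul(-1, Y)), -5) = Mul(Y, -5) = Mul(-5, Y))
Mul(Mul(Add(10, 12), Function('s')(m)), Add(-348, Mul(Add(207, -85), Add(200, -123)))) = Mul(Mul(Add(10, 12), Mul(-5, 12)), Add(-348, Mul(Add(207, -85), Add(200, -123)))) = Mul(Mul(22, -60), Add(-348, Mul(122, 77))) = Mul(-1320, Add(-348, 9394)) = Mul(-1320, 9046) = -11940720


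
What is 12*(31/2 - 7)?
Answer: 102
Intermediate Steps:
12*(31/2 - 7) = 12*(17/2) = 102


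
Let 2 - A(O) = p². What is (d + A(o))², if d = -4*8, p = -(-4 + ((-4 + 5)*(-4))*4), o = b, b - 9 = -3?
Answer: 184900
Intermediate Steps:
b = 6 (b = 9 - 3 = 6)
o = 6
p = 20 (p = -(-4 + (1*(-4))*4) = -(-4 - 4*4) = -(-4 - 16) = -1*(-20) = 20)
A(O) = -398 (A(O) = 2 - 1*20² = 2 - 1*400 = 2 - 400 = -398)
d = -32
(d + A(o))² = (-32 - 398)² = (-430)² = 184900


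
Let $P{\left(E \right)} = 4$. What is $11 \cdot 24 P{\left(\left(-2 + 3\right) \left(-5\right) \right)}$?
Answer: $1056$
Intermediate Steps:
$11 \cdot 24 P{\left(\left(-2 + 3\right) \left(-5\right) \right)} = 11 \cdot 24 \cdot 4 = 264 \cdot 4 = 1056$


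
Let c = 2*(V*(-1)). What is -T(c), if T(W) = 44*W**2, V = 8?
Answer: -11264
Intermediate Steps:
c = -16 (c = 2*(8*(-1)) = 2*(-8) = -16)
-T(c) = -44*(-16)**2 = -44*256 = -1*11264 = -11264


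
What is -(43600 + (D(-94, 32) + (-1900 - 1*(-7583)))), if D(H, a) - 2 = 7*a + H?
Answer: -49415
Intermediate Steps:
D(H, a) = 2 + H + 7*a (D(H, a) = 2 + (7*a + H) = 2 + (H + 7*a) = 2 + H + 7*a)
-(43600 + (D(-94, 32) + (-1900 - 1*(-7583)))) = -(43600 + ((2 - 94 + 7*32) + (-1900 - 1*(-7583)))) = -(43600 + ((2 - 94 + 224) + (-1900 + 7583))) = -(43600 + (132 + 5683)) = -(43600 + 5815) = -1*49415 = -49415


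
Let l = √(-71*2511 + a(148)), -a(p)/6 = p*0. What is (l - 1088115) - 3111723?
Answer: -4199838 + 9*I*√2201 ≈ -4.1998e+6 + 422.23*I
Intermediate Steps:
a(p) = 0 (a(p) = -6*p*0 = -6*0 = 0)
l = 9*I*√2201 (l = √(-71*2511 + 0) = √(-178281 + 0) = √(-178281) = 9*I*√2201 ≈ 422.23*I)
(l - 1088115) - 3111723 = (9*I*√2201 - 1088115) - 3111723 = (-1088115 + 9*I*√2201) - 3111723 = -4199838 + 9*I*√2201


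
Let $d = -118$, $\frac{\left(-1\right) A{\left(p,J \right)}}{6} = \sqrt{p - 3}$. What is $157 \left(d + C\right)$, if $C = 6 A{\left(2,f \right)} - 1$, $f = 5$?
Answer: $-18683 - 5652 i \approx -18683.0 - 5652.0 i$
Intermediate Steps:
$A{\left(p,J \right)} = - 6 \sqrt{-3 + p}$ ($A{\left(p,J \right)} = - 6 \sqrt{p - 3} = - 6 \sqrt{-3 + p}$)
$C = -1 - 36 i$ ($C = 6 \left(- 6 \sqrt{-3 + 2}\right) - 1 = 6 \left(- 6 \sqrt{-1}\right) - 1 = 6 \left(- 6 i\right) - 1 = - 36 i - 1 = -1 - 36 i \approx -1.0 - 36.0 i$)
$157 \left(d + C\right) = 157 \left(-118 - \left(1 + 36 i\right)\right) = 157 \left(-119 - 36 i\right) = -18683 - 5652 i$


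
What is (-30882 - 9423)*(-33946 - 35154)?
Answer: 2785075500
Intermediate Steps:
(-30882 - 9423)*(-33946 - 35154) = -40305*(-69100) = 2785075500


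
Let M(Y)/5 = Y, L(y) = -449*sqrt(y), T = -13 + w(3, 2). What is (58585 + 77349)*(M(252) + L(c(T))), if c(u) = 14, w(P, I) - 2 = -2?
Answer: 171276840 - 61034366*sqrt(14) ≈ -5.7093e+7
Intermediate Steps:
w(P, I) = 0 (w(P, I) = 2 - 2 = 0)
T = -13 (T = -13 + 0 = -13)
M(Y) = 5*Y
(58585 + 77349)*(M(252) + L(c(T))) = (58585 + 77349)*(5*252 - 449*sqrt(14)) = 135934*(1260 - 449*sqrt(14)) = 171276840 - 61034366*sqrt(14)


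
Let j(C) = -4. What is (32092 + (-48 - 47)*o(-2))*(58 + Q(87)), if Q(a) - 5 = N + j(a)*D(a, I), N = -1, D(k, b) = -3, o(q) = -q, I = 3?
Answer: 2360748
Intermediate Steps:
Q(a) = 16 (Q(a) = 5 + (-1 - 4*(-3)) = 5 + (-1 + 12) = 5 + 11 = 16)
(32092 + (-48 - 47)*o(-2))*(58 + Q(87)) = (32092 + (-48 - 47)*(-1*(-2)))*(58 + 16) = (32092 - 95*2)*74 = (32092 - 190)*74 = 31902*74 = 2360748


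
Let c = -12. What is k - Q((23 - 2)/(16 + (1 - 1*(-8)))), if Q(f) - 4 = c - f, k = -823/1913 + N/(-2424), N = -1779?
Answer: 353336209/38642600 ≈ 9.1437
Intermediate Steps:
k = 469425/1545704 (k = -823/1913 - 1779/(-2424) = -823*1/1913 - 1779*(-1/2424) = -823/1913 + 593/808 = 469425/1545704 ≈ 0.30370)
Q(f) = -8 - f (Q(f) = 4 + (-12 - f) = -8 - f)
k - Q((23 - 2)/(16 + (1 - 1*(-8)))) = 469425/1545704 - (-8 - (23 - 2)/(16 + (1 - 1*(-8)))) = 469425/1545704 - (-8 - 21/(16 + (1 + 8))) = 469425/1545704 - (-8 - 21/(16 + 9)) = 469425/1545704 - (-8 - 21/25) = 469425/1545704 - 1*(-221/25) = 469425/1545704 + 221/25 = 353336209/38642600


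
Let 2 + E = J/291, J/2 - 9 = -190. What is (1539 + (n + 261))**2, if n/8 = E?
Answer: 266511997504/84681 ≈ 3.1472e+6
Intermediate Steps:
J = -362 (J = 18 + 2*(-190) = 18 - 380 = -362)
E = -944/291 (E = -2 - 362/291 = -944/291 ≈ -3.2440)
n = -7552/291 (n = 8*(-944/291) = -7552/291 ≈ -25.952)
(1539 + (n + 261))**2 = (1539 + (-7552/291 + 261))**2 = (1539 + 68399/291)**2 = (516248/291)**2 = 266511997504/84681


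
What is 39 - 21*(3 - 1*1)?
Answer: -3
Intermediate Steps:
39 - 21*(3 - 1*1) = 39 - 21*(3 - 1) = 39 - 21*2 = 39 - 42 = -3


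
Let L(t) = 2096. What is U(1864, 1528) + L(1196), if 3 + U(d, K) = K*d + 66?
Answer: 2850351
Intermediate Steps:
U(d, K) = 63 + K*d (U(d, K) = -3 + (K*d + 66) = -3 + (66 + K*d) = 63 + K*d)
U(1864, 1528) + L(1196) = (63 + 1528*1864) + 2096 = (63 + 2848192) + 2096 = 2848255 + 2096 = 2850351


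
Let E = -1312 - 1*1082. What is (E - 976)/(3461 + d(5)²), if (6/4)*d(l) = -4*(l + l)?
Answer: -30330/37549 ≈ -0.80774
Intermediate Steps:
E = -2394 (E = -1312 - 1082 = -2394)
d(l) = -16*l/3 (d(l) = 2*(-4*(l + l))/3 = 2*(-8*l)/3 = -16*l/3)
(E - 976)/(3461 + d(5)²) = (-2394 - 976)/(3461 + (-16/3*5)²) = -3370/(3461 + (-80/3)²) = -3370/(3461 + 6400/9) = -3370/37549/9 = -3370*9/37549 = -30330/37549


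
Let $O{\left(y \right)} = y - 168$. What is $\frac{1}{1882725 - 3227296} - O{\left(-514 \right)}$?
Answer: $\frac{916997421}{1344571} \approx 682.0$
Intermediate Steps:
$O{\left(y \right)} = -168 + y$ ($O{\left(y \right)} = y - 168 = -168 + y$)
$\frac{1}{1882725 - 3227296} - O{\left(-514 \right)} = \frac{1}{1882725 - 3227296} - \left(-168 - 514\right) = \frac{1}{-1344571} - -682 = - \frac{1}{1344571} + 682 = \frac{916997421}{1344571}$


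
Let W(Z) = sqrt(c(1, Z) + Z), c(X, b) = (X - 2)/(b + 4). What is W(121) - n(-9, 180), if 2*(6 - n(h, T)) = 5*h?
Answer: -57/2 + 2*sqrt(18905)/25 ≈ -17.500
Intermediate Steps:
c(X, b) = (-2 + X)/(4 + b)
n(h, T) = 6 - 5*h/2
W(Z) = sqrt(Z - 1/(4 + Z)) (W(Z) = sqrt((-2 + 1)/(4 + Z) + Z) = sqrt(-1/(4 + Z) + Z) = sqrt(Z - 1/(4 + Z)))
W(121) - n(-9, 180) = sqrt((-1 + 121*(4 + 121))/(4 + 121)) - (6 - 5/2*(-9)) = sqrt((-1 + 121*125)/125) - (6 + 45/2) = sqrt((-1 + 15125)/125) - 1*57/2 = sqrt((1/125)*15124) - 57/2 = sqrt(15124/125) - 57/2 = 2*sqrt(18905)/25 - 57/2 = -57/2 + 2*sqrt(18905)/25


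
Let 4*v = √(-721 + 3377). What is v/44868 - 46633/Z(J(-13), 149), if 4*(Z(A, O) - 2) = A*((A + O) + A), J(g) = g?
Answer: 186532/1591 + √166/44868 ≈ 117.24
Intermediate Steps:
Z(A, O) = 2 + A*(O + 2*A)/4 (Z(A, O) = 2 + (A*((A + O) + A))/4 = 2 + (A*(O + 2*A))/4 = 2 + A*(O + 2*A)/4)
v = √166 (v = √(-721 + 3377)/4 = √2656/4 = (4*√166)/4 = √166 ≈ 12.884)
v/44868 - 46633/Z(J(-13), 149) = √166/44868 - 46633/(2 + (½)*(-13)² + (¼)*(-13)*149) = √166*(1/44868) - 46633/(2 + (½)*169 - 1937/4) = √166/44868 - 46633/(2 + 169/2 - 1937/4) = √166/44868 - 46633/(-1591/4) = √166/44868 - 46633*(-4/1591) = √166/44868 + 186532/1591 = 186532/1591 + √166/44868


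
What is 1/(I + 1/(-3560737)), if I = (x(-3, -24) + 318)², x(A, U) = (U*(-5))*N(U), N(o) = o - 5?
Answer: 3560737/35601117345827 ≈ 1.0002e-7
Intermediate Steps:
N(o) = -5 + o
x(A, U) = -5*U*(-5 + U) (x(A, U) = (U*(-5))*(-5 + U) = (-5*U)*(-5 + U) = -5*U*(-5 + U))
I = 9998244 (I = (5*(-24)*(5 - 1*(-24)) + 318)² = (5*(-24)*(5 + 24) + 318)² = (5*(-24)*29 + 318)² = (-3480 + 318)² = (-3162)² = 9998244)
1/(I + 1/(-3560737)) = 1/(9998244 + 1/(-3560737)) = 1/(9998244 - 1/3560737) = 1/(35601117345827/3560737) = 3560737/35601117345827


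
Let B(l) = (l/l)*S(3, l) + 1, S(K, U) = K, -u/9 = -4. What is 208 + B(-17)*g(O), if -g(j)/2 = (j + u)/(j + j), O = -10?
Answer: 1092/5 ≈ 218.40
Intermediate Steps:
u = 36 (u = -9*(-4) = 36)
B(l) = 4 (B(l) = (l/l)*3 + 1 = 1*3 + 1 = 3 + 1 = 4)
g(j) = -(36 + j)/j (g(j) = -2*(j + 36)/(j + j) = -2*(36 + j)/(2*j) = -2*(36 + j)*1/(2*j) = -(36 + j)/j)
208 + B(-17)*g(O) = 208 + 4*((-36 - 1*(-10))/(-10)) = 208 + 4*(-(-36 + 10)/10) = 208 + 4*(-⅒*(-26)) = 208 + 4*(13/5) = 208 + 52/5 = 1092/5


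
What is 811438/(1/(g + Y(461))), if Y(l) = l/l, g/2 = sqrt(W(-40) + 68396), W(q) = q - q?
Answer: 811438 + 3245752*sqrt(17099) ≈ 4.2524e+8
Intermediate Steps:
W(q) = 0
g = 4*sqrt(17099) (g = 2*sqrt(0 + 68396) = 2*sqrt(68396) = 2*(2*sqrt(17099)) = 4*sqrt(17099) ≈ 523.05)
Y(l) = 1
811438/(1/(g + Y(461))) = 811438/(1/(4*sqrt(17099) + 1)) = 811438/(1/(1 + 4*sqrt(17099))) = 811438*(1 + 4*sqrt(17099)) = 811438 + 3245752*sqrt(17099)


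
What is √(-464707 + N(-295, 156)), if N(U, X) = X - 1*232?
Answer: I*√464783 ≈ 681.75*I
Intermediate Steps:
N(U, X) = -232 + X (N(U, X) = X - 232 = -232 + X)
√(-464707 + N(-295, 156)) = √(-464707 + (-232 + 156)) = √(-464707 - 76) = √(-464783) = I*√464783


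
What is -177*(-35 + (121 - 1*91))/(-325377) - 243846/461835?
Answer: -984575357/1855191195 ≈ -0.53071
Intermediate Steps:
-177*(-35 + (121 - 1*91))/(-325377) - 243846/461835 = -177*(-35 + (121 - 91))*(-1/325377) - 243846*1/461835 = -177*(-35 + 30)*(-1/325377) - 27094/51315 = -177*(-5)*(-1/325377) - 27094/51315 = 885*(-1/325377) - 27094/51315 = -295/108459 - 27094/51315 = -984575357/1855191195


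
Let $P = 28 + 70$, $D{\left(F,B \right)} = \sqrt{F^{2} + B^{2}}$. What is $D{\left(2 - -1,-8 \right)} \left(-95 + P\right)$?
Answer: $3 \sqrt{73} \approx 25.632$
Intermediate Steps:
$D{\left(F,B \right)} = \sqrt{B^{2} + F^{2}}$
$P = 98$
$D{\left(2 - -1,-8 \right)} \left(-95 + P\right) = \sqrt{\left(-8\right)^{2} + \left(2 - -1\right)^{2}} \left(-95 + 98\right) = \sqrt{64 + \left(2 + 1\right)^{2}} \cdot 3 = \sqrt{64 + 3^{2}} \cdot 3 = \sqrt{64 + 9} \cdot 3 = \sqrt{73} \cdot 3 = 3 \sqrt{73}$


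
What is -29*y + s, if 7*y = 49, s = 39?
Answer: -164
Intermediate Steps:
y = 7 (y = (1/7)*49 = 7)
-29*y + s = -29*7 + 39 = -203 + 39 = -164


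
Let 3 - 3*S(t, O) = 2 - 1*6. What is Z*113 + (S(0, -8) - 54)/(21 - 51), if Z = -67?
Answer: -136247/18 ≈ -7569.3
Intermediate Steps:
S(t, O) = 7/3 (S(t, O) = 1 - (2 - 1*6)/3 = 1 - (2 - 6)/3 = 1 - ⅓*(-4) = 1 + 4/3 = 7/3)
Z*113 + (S(0, -8) - 54)/(21 - 51) = -67*113 + (7/3 - 54)/(21 - 51) = -7571 - 155/3/(-30) = -7571 - 155/3*(-1/30) = -7571 + 31/18 = -136247/18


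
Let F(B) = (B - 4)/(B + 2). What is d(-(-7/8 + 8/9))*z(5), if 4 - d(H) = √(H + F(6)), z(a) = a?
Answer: 20 - 5*√34/12 ≈ 17.570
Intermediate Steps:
F(B) = (-4 + B)/(2 + B)
d(H) = 4 - √(¼ + H) (d(H) = 4 - √(H + (-4 + 6)/(2 + 6)) = 4 - √(H + 2/8) = 4 - √(H + (⅛)*2) = 4 - √(H + ¼) = 4 - √(¼ + H))
d(-(-7/8 + 8/9))*z(5) = (4 - √(1 + 4*(-(-7/8 + 8/9)))/2)*5 = (4 - √(1 + 4*(-1*1/72))/2)*5 = (4 - √(1 + 4*(-1/72))/2)*5 = (4 - √(1 - 1/18)/2)*5 = (4 - √34/12)*5 = 20 - 5*√34/12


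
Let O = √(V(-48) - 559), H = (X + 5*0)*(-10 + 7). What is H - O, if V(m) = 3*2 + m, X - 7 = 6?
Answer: -39 - I*√601 ≈ -39.0 - 24.515*I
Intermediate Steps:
X = 13 (X = 7 + 6 = 13)
V(m) = 6 + m
H = -39 (H = (13 + 5*0)*(-10 + 7) = (13 + 0)*(-3) = 13*(-3) = -39)
O = I*√601 (O = √((6 - 48) - 559) = √(-42 - 559) = √(-601) = I*√601 ≈ 24.515*I)
H - O = -39 - I*√601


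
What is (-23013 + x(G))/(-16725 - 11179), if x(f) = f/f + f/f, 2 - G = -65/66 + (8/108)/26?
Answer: 23011/27904 ≈ 0.82465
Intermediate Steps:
G = 23027/7722 (G = 2 - (-65/66 + (8/108)/26) = 2 - (-65*1/66 + (8*(1/108))*(1/26)) = 2 - (-65/66 + (2/27)*(1/26)) = 2 - (-65/66 + 1/351) = 2 - 1*(-7583/7722) = 2 + 7583/7722 = 23027/7722 ≈ 2.9820)
x(f) = 2 (x(f) = 1 + 1 = 2)
(-23013 + x(G))/(-16725 - 11179) = (-23013 + 2)/(-16725 - 11179) = -23011/(-27904) = -23011*(-1/27904) = 23011/27904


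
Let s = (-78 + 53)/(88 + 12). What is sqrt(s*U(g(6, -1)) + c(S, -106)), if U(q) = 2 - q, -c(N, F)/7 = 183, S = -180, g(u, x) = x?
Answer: I*sqrt(5127)/2 ≈ 35.802*I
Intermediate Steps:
c(N, F) = -1281 (c(N, F) = -7*183 = -1281)
s = -1/4 (s = -25/100 = -25*1/100 = -1/4 ≈ -0.25000)
sqrt(s*U(g(6, -1)) + c(S, -106)) = sqrt(-(2 - 1*(-1))/4 - 1281) = sqrt(-(2 + 1)/4 - 1281) = sqrt(-1/4*3 - 1281) = sqrt(-3/4 - 1281) = sqrt(-5127/4) = I*sqrt(5127)/2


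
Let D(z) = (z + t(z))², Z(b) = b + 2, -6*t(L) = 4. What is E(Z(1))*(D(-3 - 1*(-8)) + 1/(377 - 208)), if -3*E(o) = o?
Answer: -28570/1521 ≈ -18.784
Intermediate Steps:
t(L) = -⅔ (t(L) = -⅙*4 = -⅔)
Z(b) = 2 + b
D(z) = (-⅔ + z)² (D(z) = (z - ⅔)² = (-⅔ + z)²)
E(o) = -o/3
E(Z(1))*(D(-3 - 1*(-8)) + 1/(377 - 208)) = (-(2 + 1)/3)*((-2 + 3*(-3 - 1*(-8)))²/9 + 1/(377 - 208)) = (-⅓*3)*((-2 + 3*(-3 + 8))²/9 + 1/169) = -((-2 + 3*5)²/9 + 1/169) = -((-2 + 15)²/9 + 1/169) = -((⅑)*13² + 1/169) = -((⅑)*169 + 1/169) = -(169/9 + 1/169) = -1*28570/1521 = -28570/1521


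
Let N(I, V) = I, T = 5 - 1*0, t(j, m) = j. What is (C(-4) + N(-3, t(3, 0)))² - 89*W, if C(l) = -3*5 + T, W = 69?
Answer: -5972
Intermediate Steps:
T = 5 (T = 5 + 0 = 5)
C(l) = -10 (C(l) = -3*5 + 5 = -15 + 5 = -10)
(C(-4) + N(-3, t(3, 0)))² - 89*W = (-10 - 3)² - 89*69 = (-13)² - 6141 = 169 - 6141 = -5972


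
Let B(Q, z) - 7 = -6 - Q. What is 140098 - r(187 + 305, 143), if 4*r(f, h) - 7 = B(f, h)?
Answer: 140219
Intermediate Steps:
B(Q, z) = 1 - Q (B(Q, z) = 7 + (-6 - Q) = 1 - Q)
r(f, h) = 2 - f/4 (r(f, h) = 7/4 + (1 - f)/4 = 7/4 + (¼ - f/4) = 2 - f/4)
140098 - r(187 + 305, 143) = 140098 - (2 - (187 + 305)/4) = 140098 - (2 - ¼*492) = 140098 - (2 - 123) = 140098 - 1*(-121) = 140098 + 121 = 140219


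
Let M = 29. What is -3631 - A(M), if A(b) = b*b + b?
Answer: -4501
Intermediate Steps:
A(b) = b + b² (A(b) = b² + b = b + b²)
-3631 - A(M) = -3631 - 29*(1 + 29) = -3631 - 29*30 = -3631 - 1*870 = -3631 - 870 = -4501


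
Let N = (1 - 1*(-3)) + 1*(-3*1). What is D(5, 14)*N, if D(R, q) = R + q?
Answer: 19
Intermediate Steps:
N = 1 (N = (1 + 3) + 1*(-3) = 4 - 3 = 1)
D(5, 14)*N = (5 + 14)*1 = 19*1 = 19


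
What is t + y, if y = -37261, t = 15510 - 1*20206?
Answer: -41957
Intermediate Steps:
t = -4696 (t = 15510 - 20206 = -4696)
t + y = -4696 - 37261 = -41957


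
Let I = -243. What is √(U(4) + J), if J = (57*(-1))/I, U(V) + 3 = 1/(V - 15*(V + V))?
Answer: I*√755885/522 ≈ 1.6655*I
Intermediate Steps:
U(V) = -3 - 1/(29*V) (U(V) = -3 + 1/(V - 15*(V + V)) = -3 + 1/(V - 30*V) = -3 + 1/(-29*V) = -3 - 1/(29*V))
J = 19/81 (J = (57*(-1))/(-243) = -57*(-1/243) = 19/81 ≈ 0.23457)
√(U(4) + J) = √((-3 - 1/29/4) + 19/81) = √((-3 - 1/29*¼) + 19/81) = √((-3 - 1/116) + 19/81) = √(-349/116 + 19/81) = √(-26065/9396) = I*√755885/522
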